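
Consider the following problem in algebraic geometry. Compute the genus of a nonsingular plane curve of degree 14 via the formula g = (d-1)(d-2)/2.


Using the genus formula for smooth plane curves:
g = (d-1)(d-2)/2
g = (14-1)(14-2)/2
g = 13*12/2
g = 156/2 = 78

78


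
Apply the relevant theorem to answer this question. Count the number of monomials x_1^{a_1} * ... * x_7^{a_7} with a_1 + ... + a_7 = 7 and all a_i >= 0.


The number of degree-7 monomials in 7 variables is C(d+n-1, n-1).
= C(7+7-1, 7-1) = C(13, 6)
= 1716

1716


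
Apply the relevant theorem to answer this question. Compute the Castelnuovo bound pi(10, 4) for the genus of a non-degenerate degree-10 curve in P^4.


Castelnuovo's bound: write d - 1 = m(r-1) + epsilon with 0 <= epsilon < r-1.
d - 1 = 10 - 1 = 9
r - 1 = 4 - 1 = 3
9 = 3*3 + 0, so m = 3, epsilon = 0
pi(d, r) = m(m-1)(r-1)/2 + m*epsilon
= 3*2*3/2 + 3*0
= 18/2 + 0
= 9 + 0 = 9

9


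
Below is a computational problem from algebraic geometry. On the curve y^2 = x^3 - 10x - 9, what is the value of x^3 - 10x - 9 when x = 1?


Compute x^3 - 10x - 9 at x = 1:
x^3 = 1^3 = 1
(-10)*x = (-10)*1 = -10
Sum: 1 - 10 - 9 = -18

-18


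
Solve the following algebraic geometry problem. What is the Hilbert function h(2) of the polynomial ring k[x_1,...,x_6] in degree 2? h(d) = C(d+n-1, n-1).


The Hilbert function for the polynomial ring in 6 variables is:
h(d) = C(d+n-1, n-1)
h(2) = C(2+6-1, 6-1) = C(7, 5)
= 7! / (5! * 2!)
= 21

21


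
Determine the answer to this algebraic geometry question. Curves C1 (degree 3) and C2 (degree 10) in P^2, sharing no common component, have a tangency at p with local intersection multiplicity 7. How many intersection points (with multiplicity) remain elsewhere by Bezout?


By Bezout's theorem, the total intersection number is d1 * d2.
Total = 3 * 10 = 30
Intersection multiplicity at p = 7
Remaining intersections = 30 - 7 = 23

23


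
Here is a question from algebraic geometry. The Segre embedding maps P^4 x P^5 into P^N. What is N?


The Segre embedding maps P^m x P^n into P^N via
all products of coordinates from each factor.
N = (m+1)(n+1) - 1
N = (4+1)(5+1) - 1
N = 5*6 - 1
N = 30 - 1 = 29

29


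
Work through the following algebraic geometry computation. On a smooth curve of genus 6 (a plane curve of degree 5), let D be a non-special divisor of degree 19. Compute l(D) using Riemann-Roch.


First, compute the genus of a smooth plane curve of degree 5:
g = (d-1)(d-2)/2 = (5-1)(5-2)/2 = 6
For a non-special divisor D (i.e., h^1(D) = 0), Riemann-Roch gives:
l(D) = deg(D) - g + 1
Since deg(D) = 19 >= 2g - 1 = 11, D is non-special.
l(D) = 19 - 6 + 1 = 14

14


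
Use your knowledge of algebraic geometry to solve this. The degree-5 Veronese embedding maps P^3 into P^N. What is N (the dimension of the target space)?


The Veronese embedding v_d: P^n -> P^N maps each point to all
degree-d monomials in n+1 homogeneous coordinates.
N = C(n+d, d) - 1
N = C(3+5, 5) - 1
N = C(8, 5) - 1
C(8, 5) = 56
N = 56 - 1 = 55

55


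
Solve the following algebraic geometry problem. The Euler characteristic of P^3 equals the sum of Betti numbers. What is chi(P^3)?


The complex projective space P^3 has one cell in each even real dimension 0, 2, ..., 6.
The cohomology groups are H^{2k}(P^3) = Z for k = 0,...,3, and 0 otherwise.
Euler characteristic = sum of Betti numbers = 1 per even-dimensional cohomology group.
chi(P^3) = 3 + 1 = 4

4


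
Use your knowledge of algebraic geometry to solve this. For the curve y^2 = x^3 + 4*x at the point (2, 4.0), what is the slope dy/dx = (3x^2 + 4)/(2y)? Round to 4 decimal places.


Using implicit differentiation of y^2 = x^3 + 4*x:
2y * dy/dx = 3x^2 + 4
dy/dx = (3x^2 + 4)/(2y)
Numerator: 3*2^2 + 4 = 16
Denominator: 2*4.0 = 8.0
dy/dx = 16/8.0 = 2.0000

2.0000


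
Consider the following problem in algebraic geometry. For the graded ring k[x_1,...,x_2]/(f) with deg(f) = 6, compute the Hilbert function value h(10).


For R = k[x_1,...,x_n]/(f) with f homogeneous of degree e:
The Hilbert series is (1 - t^e)/(1 - t)^n.
So h(d) = C(d+n-1, n-1) - C(d-e+n-1, n-1) for d >= e.
With n=2, e=6, d=10:
C(10+2-1, 2-1) = C(11, 1) = 11
C(10-6+2-1, 2-1) = C(5, 1) = 5
h(10) = 11 - 5 = 6

6


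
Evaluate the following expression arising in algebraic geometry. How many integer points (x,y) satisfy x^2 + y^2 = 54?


Systematically check integer values of x where x^2 <= 54.
For each valid x, check if 54 - x^2 is a perfect square.
Total integer solutions found: 0

0


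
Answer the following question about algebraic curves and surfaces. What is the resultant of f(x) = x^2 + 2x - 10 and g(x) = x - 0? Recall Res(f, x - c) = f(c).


For Res(f, x - c), we evaluate f at x = c.
f(0) = 0^2 + 2*0 - 10
= 0 + 0 - 10
= 0 - 10 = -10
Res(f, g) = -10

-10


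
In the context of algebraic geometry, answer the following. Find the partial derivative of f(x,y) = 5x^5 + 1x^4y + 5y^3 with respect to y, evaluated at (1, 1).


df/dy = 1*x^4 + 3*5*y^2
At (1,1): 1*1^4 + 3*5*1^2
= 1 + 15
= 16

16


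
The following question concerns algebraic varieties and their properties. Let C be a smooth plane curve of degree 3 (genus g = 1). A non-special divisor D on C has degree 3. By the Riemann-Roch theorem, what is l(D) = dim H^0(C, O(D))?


First, compute the genus of a smooth plane curve of degree 3:
g = (d-1)(d-2)/2 = (3-1)(3-2)/2 = 1
For a non-special divisor D (i.e., h^1(D) = 0), Riemann-Roch gives:
l(D) = deg(D) - g + 1
Since deg(D) = 3 >= 2g - 1 = 1, D is non-special.
l(D) = 3 - 1 + 1 = 3

3


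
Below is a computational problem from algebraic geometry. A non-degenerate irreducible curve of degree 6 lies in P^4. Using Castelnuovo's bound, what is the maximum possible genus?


Castelnuovo's bound: write d - 1 = m(r-1) + epsilon with 0 <= epsilon < r-1.
d - 1 = 6 - 1 = 5
r - 1 = 4 - 1 = 3
5 = 1*3 + 2, so m = 1, epsilon = 2
pi(d, r) = m(m-1)(r-1)/2 + m*epsilon
= 1*0*3/2 + 1*2
= 0/2 + 2
= 0 + 2 = 2

2


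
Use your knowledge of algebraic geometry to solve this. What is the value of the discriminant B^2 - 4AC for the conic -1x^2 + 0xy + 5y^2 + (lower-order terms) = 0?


The discriminant of a conic Ax^2 + Bxy + Cy^2 + ... = 0 is B^2 - 4AC.
B^2 = 0^2 = 0
4AC = 4*(-1)*5 = -20
Discriminant = 0 + 20 = 20

20


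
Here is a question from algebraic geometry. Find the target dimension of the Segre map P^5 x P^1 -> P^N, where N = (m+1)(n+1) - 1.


The Segre embedding maps P^m x P^n into P^N via
all products of coordinates from each factor.
N = (m+1)(n+1) - 1
N = (5+1)(1+1) - 1
N = 6*2 - 1
N = 12 - 1 = 11

11


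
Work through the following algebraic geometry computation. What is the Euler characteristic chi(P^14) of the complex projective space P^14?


The complex projective space P^14 has one cell in each even real dimension 0, 2, ..., 28.
The cohomology groups are H^{2k}(P^14) = Z for k = 0,...,14, and 0 otherwise.
Euler characteristic = sum of Betti numbers = 1 per even-dimensional cohomology group.
chi(P^14) = 14 + 1 = 15

15


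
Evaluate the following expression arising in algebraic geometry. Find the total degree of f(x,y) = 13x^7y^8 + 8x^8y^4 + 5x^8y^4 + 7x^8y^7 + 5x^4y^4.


Examine each term for its total degree (sum of exponents).
  Term '13x^7y^8' has total degree 7+8 = 15.
  Term '8x^8y^4' has total degree 8+4 = 12.
  Term '5x^8y^4' has total degree 8+4 = 12.
  Term '7x^8y^7' has total degree 8+7 = 15.
  Term '5x^4y^4' has total degree 4+4 = 8.
The maximum total degree among all terms is 15.

15


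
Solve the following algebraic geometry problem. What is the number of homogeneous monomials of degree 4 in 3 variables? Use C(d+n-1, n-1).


The number of degree-4 monomials in 3 variables is C(d+n-1, n-1).
= C(4+3-1, 3-1) = C(6, 2)
= 15

15


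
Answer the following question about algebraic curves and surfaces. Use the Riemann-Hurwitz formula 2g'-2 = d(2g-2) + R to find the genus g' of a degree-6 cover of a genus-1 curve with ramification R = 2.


Riemann-Hurwitz formula: 2g' - 2 = d(2g - 2) + R
Given: d = 6, g = 1, R = 2
2g' - 2 = 6*(2*1 - 2) + 2
2g' - 2 = 6*0 + 2
2g' - 2 = 0 + 2 = 2
2g' = 4
g' = 2

2


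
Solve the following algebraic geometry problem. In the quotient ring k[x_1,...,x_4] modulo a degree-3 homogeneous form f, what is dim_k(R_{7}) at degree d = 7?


For R = k[x_1,...,x_n]/(f) with f homogeneous of degree e:
The Hilbert series is (1 - t^e)/(1 - t)^n.
So h(d) = C(d+n-1, n-1) - C(d-e+n-1, n-1) for d >= e.
With n=4, e=3, d=7:
C(7+4-1, 4-1) = C(10, 3) = 120
C(7-3+4-1, 4-1) = C(7, 3) = 35
h(7) = 120 - 35 = 85

85


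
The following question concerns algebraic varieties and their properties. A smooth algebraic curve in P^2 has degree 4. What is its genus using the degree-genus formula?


Using the genus formula for smooth plane curves:
g = (d-1)(d-2)/2
g = (4-1)(4-2)/2
g = 3*2/2
g = 6/2 = 3

3


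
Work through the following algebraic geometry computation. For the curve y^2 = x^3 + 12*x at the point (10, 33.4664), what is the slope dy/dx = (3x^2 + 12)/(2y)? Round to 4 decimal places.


Using implicit differentiation of y^2 = x^3 + 12*x:
2y * dy/dx = 3x^2 + 12
dy/dx = (3x^2 + 12)/(2y)
Numerator: 3*10^2 + 12 = 312
Denominator: 2*33.4664 = 66.9328
dy/dx = 312/66.9328 = 4.6614

4.6614


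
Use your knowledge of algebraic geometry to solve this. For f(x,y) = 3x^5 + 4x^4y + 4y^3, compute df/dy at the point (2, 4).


df/dy = 4*x^4 + 3*4*y^2
At (2,4): 4*2^4 + 3*4*4^2
= 64 + 192
= 256

256


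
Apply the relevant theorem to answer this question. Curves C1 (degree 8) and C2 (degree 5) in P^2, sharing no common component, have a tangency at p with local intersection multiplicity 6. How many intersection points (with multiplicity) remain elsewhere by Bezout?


By Bezout's theorem, the total intersection number is d1 * d2.
Total = 8 * 5 = 40
Intersection multiplicity at p = 6
Remaining intersections = 40 - 6 = 34

34


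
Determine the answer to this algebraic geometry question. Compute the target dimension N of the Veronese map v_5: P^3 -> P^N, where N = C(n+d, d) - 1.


The Veronese embedding v_d: P^n -> P^N maps each point to all
degree-d monomials in n+1 homogeneous coordinates.
N = C(n+d, d) - 1
N = C(3+5, 5) - 1
N = C(8, 5) - 1
C(8, 5) = 56
N = 56 - 1 = 55

55


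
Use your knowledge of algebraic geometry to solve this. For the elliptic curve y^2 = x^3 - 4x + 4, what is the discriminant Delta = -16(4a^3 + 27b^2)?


Compute each component:
4a^3 = 4*(-4)^3 = 4*(-64) = -256
27b^2 = 27*4^2 = 27*16 = 432
4a^3 + 27b^2 = -256 + 432 = 176
Delta = -16*176 = -2816

-2816


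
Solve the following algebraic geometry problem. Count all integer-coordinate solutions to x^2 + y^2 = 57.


Systematically check integer values of x where x^2 <= 57.
For each valid x, check if 57 - x^2 is a perfect square.
Total integer solutions found: 0

0


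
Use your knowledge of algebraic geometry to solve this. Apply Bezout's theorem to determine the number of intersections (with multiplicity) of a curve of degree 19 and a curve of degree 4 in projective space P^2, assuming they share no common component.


Bezout's theorem states the intersection count equals the product of degrees.
Intersection count = 19 * 4 = 76

76


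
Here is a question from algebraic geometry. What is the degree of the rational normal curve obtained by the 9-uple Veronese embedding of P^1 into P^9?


The rational normal curve in P^9 is the image of P^1 under the 9-uple Veronese.
A general hyperplane in P^9 pulls back to a degree-9 form on P^1, which has 9 zeros,
so the curve meets a general hyperplane in 9 points. Degree = 9.

9


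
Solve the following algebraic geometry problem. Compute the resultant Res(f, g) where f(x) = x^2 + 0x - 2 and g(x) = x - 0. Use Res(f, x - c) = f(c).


For Res(f, x - c), we evaluate f at x = c.
f(0) = 0^2 + 0*0 - 2
= 0 + 0 - 2
= 0 - 2 = -2
Res(f, g) = -2

-2


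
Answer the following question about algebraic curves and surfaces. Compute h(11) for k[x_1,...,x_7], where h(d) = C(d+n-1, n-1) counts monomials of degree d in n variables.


The Hilbert function for the polynomial ring in 7 variables is:
h(d) = C(d+n-1, n-1)
h(11) = C(11+7-1, 7-1) = C(17, 6)
= 17! / (6! * 11!)
= 12376

12376


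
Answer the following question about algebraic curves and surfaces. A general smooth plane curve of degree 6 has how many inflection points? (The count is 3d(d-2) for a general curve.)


For a general smooth plane curve C of degree d, the inflection points are
the intersection of C with its Hessian curve, which has degree 3(d-2).
By Bezout, the total intersection number is d * 3(d-2) = 6 * 12 = 72.
For a general curve every flex is ordinary, so each contributes
multiplicity 1 to C·Hess(C), and the number of distinct inflection
points is 3d(d-2).
Inflection points = 3*6*(6-2) = 3*6*4 = 72

72


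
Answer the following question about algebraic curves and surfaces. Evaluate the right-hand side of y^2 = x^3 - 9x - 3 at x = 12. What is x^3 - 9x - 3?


Compute x^3 - 9x - 3 at x = 12:
x^3 = 12^3 = 1728
(-9)*x = (-9)*12 = -108
Sum: 1728 - 108 - 3 = 1617

1617


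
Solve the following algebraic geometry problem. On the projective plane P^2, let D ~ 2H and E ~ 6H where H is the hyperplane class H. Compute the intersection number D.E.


Using bilinearity of the intersection pairing on the projective plane P^2:
(aH).(bH) = ab * (H.H)
We have H^2 = 1 (Bezout).
D.E = (2H).(6H) = 2*6*1
= 12*1
= 12

12


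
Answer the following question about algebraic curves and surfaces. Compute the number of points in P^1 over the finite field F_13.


P^1(F_13) has (q^(n+1) - 1)/(q - 1) points.
= 13^1 + 13^0
= 13 + 1
= 14

14


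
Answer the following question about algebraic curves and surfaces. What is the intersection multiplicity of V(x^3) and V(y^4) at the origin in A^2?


The intersection multiplicity of V(x^a) and V(y^b) at the origin is:
I(O; V(x^3), V(y^4)) = dim_k(k[x,y]/(x^3, y^4))
A basis for k[x,y]/(x^3, y^4) is the set of monomials x^i * y^j
where 0 <= i < 3 and 0 <= j < 4.
The number of such monomials is 3 * 4 = 12

12


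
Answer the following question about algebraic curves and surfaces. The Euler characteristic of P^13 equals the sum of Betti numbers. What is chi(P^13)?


The complex projective space P^13 has one cell in each even real dimension 0, 2, ..., 26.
The cohomology groups are H^{2k}(P^13) = Z for k = 0,...,13, and 0 otherwise.
Euler characteristic = sum of Betti numbers = 1 per even-dimensional cohomology group.
chi(P^13) = 13 + 1 = 14

14


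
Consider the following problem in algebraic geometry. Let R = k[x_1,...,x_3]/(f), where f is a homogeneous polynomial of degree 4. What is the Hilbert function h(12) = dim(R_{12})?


For R = k[x_1,...,x_n]/(f) with f homogeneous of degree e:
The Hilbert series is (1 - t^e)/(1 - t)^n.
So h(d) = C(d+n-1, n-1) - C(d-e+n-1, n-1) for d >= e.
With n=3, e=4, d=12:
C(12+3-1, 3-1) = C(14, 2) = 91
C(12-4+3-1, 3-1) = C(10, 2) = 45
h(12) = 91 - 45 = 46

46


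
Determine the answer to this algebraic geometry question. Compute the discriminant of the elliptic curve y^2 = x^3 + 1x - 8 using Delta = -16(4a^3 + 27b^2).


Compute each component:
4a^3 = 4*1^3 = 4*1 = 4
27b^2 = 27*(-8)^2 = 27*64 = 1728
4a^3 + 27b^2 = 4 + 1728 = 1732
Delta = -16*1732 = -27712

-27712


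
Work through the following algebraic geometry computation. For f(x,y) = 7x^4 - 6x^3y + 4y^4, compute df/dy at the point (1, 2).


df/dy = (-6)*x^3 + 4*4*y^3
At (1,2): (-6)*1^3 + 4*4*2^3
= -6 + 128
= 122

122


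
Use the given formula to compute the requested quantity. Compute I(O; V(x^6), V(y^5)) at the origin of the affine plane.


The intersection multiplicity of V(x^a) and V(y^b) at the origin is:
I(O; V(x^6), V(y^5)) = dim_k(k[x,y]/(x^6, y^5))
A basis for k[x,y]/(x^6, y^5) is the set of monomials x^i * y^j
where 0 <= i < 6 and 0 <= j < 5.
The number of such monomials is 6 * 5 = 30

30


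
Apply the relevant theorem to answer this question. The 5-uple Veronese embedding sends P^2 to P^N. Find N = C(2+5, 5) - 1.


The Veronese embedding v_d: P^n -> P^N maps each point to all
degree-d monomials in n+1 homogeneous coordinates.
N = C(n+d, d) - 1
N = C(2+5, 5) - 1
N = C(7, 5) - 1
C(7, 5) = 21
N = 21 - 1 = 20

20


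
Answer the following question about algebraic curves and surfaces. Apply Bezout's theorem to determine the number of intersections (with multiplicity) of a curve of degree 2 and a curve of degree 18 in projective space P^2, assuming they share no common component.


Bezout's theorem states the intersection count equals the product of degrees.
Intersection count = 2 * 18 = 36

36


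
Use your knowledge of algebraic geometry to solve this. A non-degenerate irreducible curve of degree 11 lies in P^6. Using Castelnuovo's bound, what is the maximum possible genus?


Castelnuovo's bound: write d - 1 = m(r-1) + epsilon with 0 <= epsilon < r-1.
d - 1 = 11 - 1 = 10
r - 1 = 6 - 1 = 5
10 = 2*5 + 0, so m = 2, epsilon = 0
pi(d, r) = m(m-1)(r-1)/2 + m*epsilon
= 2*1*5/2 + 2*0
= 10/2 + 0
= 5 + 0 = 5

5


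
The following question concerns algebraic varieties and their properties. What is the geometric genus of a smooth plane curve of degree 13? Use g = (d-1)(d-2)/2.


Using the genus formula for smooth plane curves:
g = (d-1)(d-2)/2
g = (13-1)(13-2)/2
g = 12*11/2
g = 132/2 = 66

66


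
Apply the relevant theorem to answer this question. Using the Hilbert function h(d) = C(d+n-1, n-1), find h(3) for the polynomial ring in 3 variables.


The Hilbert function for the polynomial ring in 3 variables is:
h(d) = C(d+n-1, n-1)
h(3) = C(3+3-1, 3-1) = C(5, 2)
= 5! / (2! * 3!)
= 10

10


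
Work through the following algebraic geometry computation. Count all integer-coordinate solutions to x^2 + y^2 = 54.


Systematically check integer values of x where x^2 <= 54.
For each valid x, check if 54 - x^2 is a perfect square.
Total integer solutions found: 0

0


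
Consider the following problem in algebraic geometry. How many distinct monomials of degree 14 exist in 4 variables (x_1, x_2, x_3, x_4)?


The number of degree-14 monomials in 4 variables is C(d+n-1, n-1).
= C(14+4-1, 4-1) = C(17, 3)
= 680

680


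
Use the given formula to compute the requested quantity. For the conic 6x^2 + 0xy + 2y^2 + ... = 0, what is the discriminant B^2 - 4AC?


The discriminant of a conic Ax^2 + Bxy + Cy^2 + ... = 0 is B^2 - 4AC.
B^2 = 0^2 = 0
4AC = 4*6*2 = 48
Discriminant = 0 - 48 = -48

-48


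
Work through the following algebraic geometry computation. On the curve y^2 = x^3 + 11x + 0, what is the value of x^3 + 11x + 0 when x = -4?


Compute x^3 + 11x + 0 at x = -4:
x^3 = (-4)^3 = -64
11*x = 11*(-4) = -44
Sum: -64 - 44 + 0 = -108

-108


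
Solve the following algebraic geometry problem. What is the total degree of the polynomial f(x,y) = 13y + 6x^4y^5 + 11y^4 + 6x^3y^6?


Examine each term for its total degree (sum of exponents).
  Term '13y' has total degree 0+1 = 1.
  Term '6x^4y^5' has total degree 4+5 = 9.
  Term '11y^4' has total degree 0+4 = 4.
  Term '6x^3y^6' has total degree 3+6 = 9.
The maximum total degree among all terms is 9.

9


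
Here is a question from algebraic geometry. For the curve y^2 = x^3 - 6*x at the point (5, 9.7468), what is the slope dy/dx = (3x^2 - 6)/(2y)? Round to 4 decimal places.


Using implicit differentiation of y^2 = x^3 - 6*x:
2y * dy/dx = 3x^2 - 6
dy/dx = (3x^2 - 6)/(2y)
Numerator: 3*5^2 - 6 = 69
Denominator: 2*9.7468 = 19.4936
dy/dx = 69/19.4936 = 3.5396

3.5396


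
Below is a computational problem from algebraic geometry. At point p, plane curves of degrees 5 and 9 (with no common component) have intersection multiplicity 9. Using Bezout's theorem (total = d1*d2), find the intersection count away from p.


By Bezout's theorem, the total intersection number is d1 * d2.
Total = 5 * 9 = 45
Intersection multiplicity at p = 9
Remaining intersections = 45 - 9 = 36

36


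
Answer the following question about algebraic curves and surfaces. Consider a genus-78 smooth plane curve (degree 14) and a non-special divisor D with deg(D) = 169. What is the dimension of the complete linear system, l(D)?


First, compute the genus of a smooth plane curve of degree 14:
g = (d-1)(d-2)/2 = (14-1)(14-2)/2 = 78
For a non-special divisor D (i.e., h^1(D) = 0), Riemann-Roch gives:
l(D) = deg(D) - g + 1
Since deg(D) = 169 >= 2g - 1 = 155, D is non-special.
l(D) = 169 - 78 + 1 = 92

92


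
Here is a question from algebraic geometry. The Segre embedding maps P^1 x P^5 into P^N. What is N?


The Segre embedding maps P^m x P^n into P^N via
all products of coordinates from each factor.
N = (m+1)(n+1) - 1
N = (1+1)(5+1) - 1
N = 2*6 - 1
N = 12 - 1 = 11

11


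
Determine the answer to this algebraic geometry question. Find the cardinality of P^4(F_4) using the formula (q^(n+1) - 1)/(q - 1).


P^4(F_4) has (q^(n+1) - 1)/(q - 1) points.
= 4^4 + 4^3 + 4^2 + 4^1 + 4^0
= 256 + 64 + 16 + 4 + 1
= 341

341


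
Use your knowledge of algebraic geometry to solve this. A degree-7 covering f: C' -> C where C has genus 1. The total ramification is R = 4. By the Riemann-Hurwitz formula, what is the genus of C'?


Riemann-Hurwitz formula: 2g' - 2 = d(2g - 2) + R
Given: d = 7, g = 1, R = 4
2g' - 2 = 7*(2*1 - 2) + 4
2g' - 2 = 7*0 + 4
2g' - 2 = 0 + 4 = 4
2g' = 6
g' = 3

3


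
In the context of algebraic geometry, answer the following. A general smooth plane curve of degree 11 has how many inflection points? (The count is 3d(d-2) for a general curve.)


For a general smooth plane curve C of degree d, the inflection points are
the intersection of C with its Hessian curve, which has degree 3(d-2).
By Bezout, the total intersection number is d * 3(d-2) = 11 * 27 = 297.
For a general curve every flex is ordinary, so each contributes
multiplicity 1 to C·Hess(C), and the number of distinct inflection
points is 3d(d-2).
Inflection points = 3*11*(11-2) = 3*11*9 = 297

297


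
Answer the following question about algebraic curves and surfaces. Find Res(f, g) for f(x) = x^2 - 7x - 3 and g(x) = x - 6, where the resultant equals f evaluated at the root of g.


For Res(f, x - c), we evaluate f at x = c.
f(6) = 6^2 - 7*6 - 3
= 36 - 42 - 3
= -6 - 3 = -9
Res(f, g) = -9

-9


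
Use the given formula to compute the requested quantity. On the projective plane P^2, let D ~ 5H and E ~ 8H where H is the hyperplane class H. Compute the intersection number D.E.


Using bilinearity of the intersection pairing on the projective plane P^2:
(aH).(bH) = ab * (H.H)
We have H^2 = 1 (Bezout).
D.E = (5H).(8H) = 5*8*1
= 40*1
= 40

40


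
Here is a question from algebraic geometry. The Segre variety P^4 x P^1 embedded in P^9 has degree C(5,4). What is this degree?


The degree of the Segre variety P^4 x P^1 is C(m+n, m).
= C(5, 4)
= 5

5


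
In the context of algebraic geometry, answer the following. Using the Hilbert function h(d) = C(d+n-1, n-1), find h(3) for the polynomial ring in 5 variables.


The Hilbert function for the polynomial ring in 5 variables is:
h(d) = C(d+n-1, n-1)
h(3) = C(3+5-1, 5-1) = C(7, 4)
= 7! / (4! * 3!)
= 35

35


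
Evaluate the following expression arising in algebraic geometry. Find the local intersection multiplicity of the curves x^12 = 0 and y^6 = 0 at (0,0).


The intersection multiplicity of V(x^a) and V(y^b) at the origin is:
I(O; V(x^12), V(y^6)) = dim_k(k[x,y]/(x^12, y^6))
A basis for k[x,y]/(x^12, y^6) is the set of monomials x^i * y^j
where 0 <= i < 12 and 0 <= j < 6.
The number of such monomials is 12 * 6 = 72

72


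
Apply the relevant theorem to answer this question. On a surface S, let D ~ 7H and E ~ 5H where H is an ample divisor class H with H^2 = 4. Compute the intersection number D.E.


Using bilinearity of the intersection pairing on a surface S:
(aH).(bH) = ab * (H.H)
We have H^2 = 4.
D.E = (7H).(5H) = 7*5*4
= 35*4
= 140

140


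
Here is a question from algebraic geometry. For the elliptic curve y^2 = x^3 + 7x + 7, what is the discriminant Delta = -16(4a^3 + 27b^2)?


Compute each component:
4a^3 = 4*7^3 = 4*343 = 1372
27b^2 = 27*7^2 = 27*49 = 1323
4a^3 + 27b^2 = 1372 + 1323 = 2695
Delta = -16*2695 = -43120

-43120


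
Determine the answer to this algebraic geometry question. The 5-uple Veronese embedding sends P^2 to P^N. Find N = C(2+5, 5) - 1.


The Veronese embedding v_d: P^n -> P^N maps each point to all
degree-d monomials in n+1 homogeneous coordinates.
N = C(n+d, d) - 1
N = C(2+5, 5) - 1
N = C(7, 5) - 1
C(7, 5) = 21
N = 21 - 1 = 20

20


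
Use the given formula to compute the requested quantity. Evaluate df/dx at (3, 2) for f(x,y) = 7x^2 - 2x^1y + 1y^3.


df/dx = 2*7*x^1 + 1*(-2)*x^0*y
At (3,2): 2*7*3^1 + 1*(-2)*3^0*2
= 42 - 4
= 38

38


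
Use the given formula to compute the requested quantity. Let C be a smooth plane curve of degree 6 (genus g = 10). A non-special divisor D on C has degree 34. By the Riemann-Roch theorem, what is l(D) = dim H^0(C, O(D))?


First, compute the genus of a smooth plane curve of degree 6:
g = (d-1)(d-2)/2 = (6-1)(6-2)/2 = 10
For a non-special divisor D (i.e., h^1(D) = 0), Riemann-Roch gives:
l(D) = deg(D) - g + 1
Since deg(D) = 34 >= 2g - 1 = 19, D is non-special.
l(D) = 34 - 10 + 1 = 25

25


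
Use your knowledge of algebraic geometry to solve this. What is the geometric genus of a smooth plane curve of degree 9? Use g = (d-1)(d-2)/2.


Using the genus formula for smooth plane curves:
g = (d-1)(d-2)/2
g = (9-1)(9-2)/2
g = 8*7/2
g = 56/2 = 28

28


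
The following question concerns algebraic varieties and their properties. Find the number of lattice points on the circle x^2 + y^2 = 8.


Systematically check integer values of x where x^2 <= 8.
For each valid x, check if 8 - x^2 is a perfect square.
x=2: 8 - 4 = 4, sqrt = 2 (valid)
Total integer solutions found: 4

4


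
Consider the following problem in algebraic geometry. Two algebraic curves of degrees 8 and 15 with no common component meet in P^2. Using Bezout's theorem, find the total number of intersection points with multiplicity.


Bezout's theorem states the intersection count equals the product of degrees.
Intersection count = 8 * 15 = 120

120


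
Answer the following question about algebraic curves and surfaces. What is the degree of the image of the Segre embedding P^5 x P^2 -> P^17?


The degree of the Segre variety P^5 x P^2 is C(m+n, m).
= C(7, 5)
= 21

21


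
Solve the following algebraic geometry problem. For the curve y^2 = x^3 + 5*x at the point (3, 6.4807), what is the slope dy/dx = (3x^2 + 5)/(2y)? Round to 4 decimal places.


Using implicit differentiation of y^2 = x^3 + 5*x:
2y * dy/dx = 3x^2 + 5
dy/dx = (3x^2 + 5)/(2y)
Numerator: 3*3^2 + 5 = 32
Denominator: 2*6.4807 = 12.9614
dy/dx = 32/12.9614 = 2.4689

2.4689


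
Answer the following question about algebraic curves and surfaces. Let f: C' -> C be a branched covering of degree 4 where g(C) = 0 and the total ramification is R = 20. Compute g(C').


Riemann-Hurwitz formula: 2g' - 2 = d(2g - 2) + R
Given: d = 4, g = 0, R = 20
2g' - 2 = 4*(2*0 - 2) + 20
2g' - 2 = 4*(-2) + 20
2g' - 2 = -8 + 20 = 12
2g' = 14
g' = 7

7


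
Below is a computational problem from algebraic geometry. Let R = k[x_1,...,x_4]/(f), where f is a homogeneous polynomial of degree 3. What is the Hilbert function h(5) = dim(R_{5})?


For R = k[x_1,...,x_n]/(f) with f homogeneous of degree e:
The Hilbert series is (1 - t^e)/(1 - t)^n.
So h(d) = C(d+n-1, n-1) - C(d-e+n-1, n-1) for d >= e.
With n=4, e=3, d=5:
C(5+4-1, 4-1) = C(8, 3) = 56
C(5-3+4-1, 4-1) = C(5, 3) = 10
h(5) = 56 - 10 = 46

46


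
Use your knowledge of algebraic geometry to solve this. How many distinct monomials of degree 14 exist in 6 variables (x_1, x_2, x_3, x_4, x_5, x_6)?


The number of degree-14 monomials in 6 variables is C(d+n-1, n-1).
= C(14+6-1, 6-1) = C(19, 5)
= 11628

11628


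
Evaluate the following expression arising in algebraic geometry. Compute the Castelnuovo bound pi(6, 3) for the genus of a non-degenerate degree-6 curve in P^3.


Castelnuovo's bound: write d - 1 = m(r-1) + epsilon with 0 <= epsilon < r-1.
d - 1 = 6 - 1 = 5
r - 1 = 3 - 1 = 2
5 = 2*2 + 1, so m = 2, epsilon = 1
pi(d, r) = m(m-1)(r-1)/2 + m*epsilon
= 2*1*2/2 + 2*1
= 4/2 + 2
= 2 + 2 = 4

4


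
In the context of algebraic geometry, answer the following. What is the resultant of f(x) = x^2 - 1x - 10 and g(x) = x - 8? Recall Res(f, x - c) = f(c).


For Res(f, x - c), we evaluate f at x = c.
f(8) = 8^2 - 1*8 - 10
= 64 - 8 - 10
= 56 - 10 = 46
Res(f, g) = 46

46


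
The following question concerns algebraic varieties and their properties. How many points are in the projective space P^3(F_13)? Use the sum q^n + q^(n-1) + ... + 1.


P^3(F_13) has (q^(n+1) - 1)/(q - 1) points.
= 13^3 + 13^2 + 13^1 + 13^0
= 2197 + 169 + 13 + 1
= 2380

2380


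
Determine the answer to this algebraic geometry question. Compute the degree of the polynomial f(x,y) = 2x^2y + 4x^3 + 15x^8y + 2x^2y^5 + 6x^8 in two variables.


Examine each term for its total degree (sum of exponents).
  Term '2x^2y' has total degree 2+1 = 3.
  Term '4x^3' has total degree 3+0 = 3.
  Term '15x^8y' has total degree 8+1 = 9.
  Term '2x^2y^5' has total degree 2+5 = 7.
  Term '6x^8' has total degree 8+0 = 8.
The maximum total degree among all terms is 9.

9


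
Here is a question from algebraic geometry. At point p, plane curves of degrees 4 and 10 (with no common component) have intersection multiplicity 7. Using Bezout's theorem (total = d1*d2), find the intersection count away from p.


By Bezout's theorem, the total intersection number is d1 * d2.
Total = 4 * 10 = 40
Intersection multiplicity at p = 7
Remaining intersections = 40 - 7 = 33

33


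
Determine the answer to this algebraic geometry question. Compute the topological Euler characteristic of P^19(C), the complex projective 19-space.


The complex projective space P^19 has one cell in each even real dimension 0, 2, ..., 38.
The cohomology groups are H^{2k}(P^19) = Z for k = 0,...,19, and 0 otherwise.
Euler characteristic = sum of Betti numbers = 1 per even-dimensional cohomology group.
chi(P^19) = 19 + 1 = 20

20


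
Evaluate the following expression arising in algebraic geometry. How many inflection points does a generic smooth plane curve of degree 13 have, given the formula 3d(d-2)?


For a general smooth plane curve C of degree d, the inflection points are
the intersection of C with its Hessian curve, which has degree 3(d-2).
By Bezout, the total intersection number is d * 3(d-2) = 13 * 33 = 429.
For a general curve every flex is ordinary, so each contributes
multiplicity 1 to C·Hess(C), and the number of distinct inflection
points is 3d(d-2).
Inflection points = 3*13*(13-2) = 3*13*11 = 429

429


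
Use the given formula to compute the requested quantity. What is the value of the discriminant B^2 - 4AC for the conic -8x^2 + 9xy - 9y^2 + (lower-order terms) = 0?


The discriminant of a conic Ax^2 + Bxy + Cy^2 + ... = 0 is B^2 - 4AC.
B^2 = 9^2 = 81
4AC = 4*(-8)*(-9) = 288
Discriminant = 81 - 288 = -207

-207


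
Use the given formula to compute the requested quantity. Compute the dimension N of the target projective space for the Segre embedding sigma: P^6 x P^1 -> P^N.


The Segre embedding maps P^m x P^n into P^N via
all products of coordinates from each factor.
N = (m+1)(n+1) - 1
N = (6+1)(1+1) - 1
N = 7*2 - 1
N = 14 - 1 = 13

13


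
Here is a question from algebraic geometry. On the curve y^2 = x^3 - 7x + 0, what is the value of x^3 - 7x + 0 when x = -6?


Compute x^3 - 7x + 0 at x = -6:
x^3 = (-6)^3 = -216
(-7)*x = (-7)*(-6) = 42
Sum: -216 + 42 + 0 = -174

-174


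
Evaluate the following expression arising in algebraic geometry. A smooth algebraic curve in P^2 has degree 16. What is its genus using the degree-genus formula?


Using the genus formula for smooth plane curves:
g = (d-1)(d-2)/2
g = (16-1)(16-2)/2
g = 15*14/2
g = 210/2 = 105

105


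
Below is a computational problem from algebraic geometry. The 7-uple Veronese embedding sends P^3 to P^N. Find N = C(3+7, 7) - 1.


The Veronese embedding v_d: P^n -> P^N maps each point to all
degree-d monomials in n+1 homogeneous coordinates.
N = C(n+d, d) - 1
N = C(3+7, 7) - 1
N = C(10, 7) - 1
C(10, 7) = 120
N = 120 - 1 = 119

119


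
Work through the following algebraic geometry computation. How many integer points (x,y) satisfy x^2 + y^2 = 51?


Systematically check integer values of x where x^2 <= 51.
For each valid x, check if 51 - x^2 is a perfect square.
Total integer solutions found: 0

0


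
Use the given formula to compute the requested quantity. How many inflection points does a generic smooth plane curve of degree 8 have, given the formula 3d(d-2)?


For a general smooth plane curve C of degree d, the inflection points are
the intersection of C with its Hessian curve, which has degree 3(d-2).
By Bezout, the total intersection number is d * 3(d-2) = 8 * 18 = 144.
For a general curve every flex is ordinary, so each contributes
multiplicity 1 to C·Hess(C), and the number of distinct inflection
points is 3d(d-2).
Inflection points = 3*8*(8-2) = 3*8*6 = 144

144


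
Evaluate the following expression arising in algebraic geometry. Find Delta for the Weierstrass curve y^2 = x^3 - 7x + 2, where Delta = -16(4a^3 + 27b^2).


Compute each component:
4a^3 = 4*(-7)^3 = 4*(-343) = -1372
27b^2 = 27*2^2 = 27*4 = 108
4a^3 + 27b^2 = -1372 + 108 = -1264
Delta = -16*(-1264) = 20224

20224


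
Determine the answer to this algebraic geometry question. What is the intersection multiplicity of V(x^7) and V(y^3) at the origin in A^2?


The intersection multiplicity of V(x^a) and V(y^b) at the origin is:
I(O; V(x^7), V(y^3)) = dim_k(k[x,y]/(x^7, y^3))
A basis for k[x,y]/(x^7, y^3) is the set of monomials x^i * y^j
where 0 <= i < 7 and 0 <= j < 3.
The number of such monomials is 7 * 3 = 21

21


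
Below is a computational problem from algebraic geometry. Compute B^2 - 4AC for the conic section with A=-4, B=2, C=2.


The discriminant of a conic Ax^2 + Bxy + Cy^2 + ... = 0 is B^2 - 4AC.
B^2 = 2^2 = 4
4AC = 4*(-4)*2 = -32
Discriminant = 4 + 32 = 36

36


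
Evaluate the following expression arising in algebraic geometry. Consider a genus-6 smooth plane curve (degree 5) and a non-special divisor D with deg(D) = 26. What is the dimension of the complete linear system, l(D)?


First, compute the genus of a smooth plane curve of degree 5:
g = (d-1)(d-2)/2 = (5-1)(5-2)/2 = 6
For a non-special divisor D (i.e., h^1(D) = 0), Riemann-Roch gives:
l(D) = deg(D) - g + 1
Since deg(D) = 26 >= 2g - 1 = 11, D is non-special.
l(D) = 26 - 6 + 1 = 21

21


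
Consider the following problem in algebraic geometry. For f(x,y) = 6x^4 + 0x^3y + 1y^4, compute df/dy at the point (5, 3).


df/dy = 0*x^3 + 4*1*y^3
At (5,3): 0*5^3 + 4*1*3^3
= 0 + 108
= 108

108


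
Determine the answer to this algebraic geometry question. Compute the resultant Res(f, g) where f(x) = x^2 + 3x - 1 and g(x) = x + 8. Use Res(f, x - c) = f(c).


For Res(f, x - c), we evaluate f at x = c.
f(-8) = (-8)^2 + 3*(-8) - 1
= 64 - 24 - 1
= 40 - 1 = 39
Res(f, g) = 39

39


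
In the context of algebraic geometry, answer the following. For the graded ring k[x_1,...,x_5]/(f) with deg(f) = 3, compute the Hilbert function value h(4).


For R = k[x_1,...,x_n]/(f) with f homogeneous of degree e:
The Hilbert series is (1 - t^e)/(1 - t)^n.
So h(d) = C(d+n-1, n-1) - C(d-e+n-1, n-1) for d >= e.
With n=5, e=3, d=4:
C(4+5-1, 5-1) = C(8, 4) = 70
C(4-3+5-1, 5-1) = C(5, 4) = 5
h(4) = 70 - 5 = 65

65


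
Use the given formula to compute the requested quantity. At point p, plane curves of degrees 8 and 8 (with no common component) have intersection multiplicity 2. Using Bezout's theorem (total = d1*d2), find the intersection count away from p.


By Bezout's theorem, the total intersection number is d1 * d2.
Total = 8 * 8 = 64
Intersection multiplicity at p = 2
Remaining intersections = 64 - 2 = 62

62


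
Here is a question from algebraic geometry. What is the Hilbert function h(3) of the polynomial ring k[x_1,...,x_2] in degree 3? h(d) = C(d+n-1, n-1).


The Hilbert function for the polynomial ring in 2 variables is:
h(d) = C(d+n-1, n-1)
h(3) = C(3+2-1, 2-1) = C(4, 1)
= 4! / (1! * 3!)
= 4

4


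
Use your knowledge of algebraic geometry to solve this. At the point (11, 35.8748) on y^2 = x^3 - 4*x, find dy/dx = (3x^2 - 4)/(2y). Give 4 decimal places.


Using implicit differentiation of y^2 = x^3 - 4*x:
2y * dy/dx = 3x^2 - 4
dy/dx = (3x^2 - 4)/(2y)
Numerator: 3*11^2 - 4 = 359
Denominator: 2*35.8748 = 71.7496
dy/dx = 359/71.7496 = 5.0035

5.0035


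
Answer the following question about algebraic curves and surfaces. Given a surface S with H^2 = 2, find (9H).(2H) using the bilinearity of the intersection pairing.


Using bilinearity of the intersection pairing on a surface S:
(aH).(bH) = ab * (H.H)
We have H^2 = 2.
D.E = (9H).(2H) = 9*2*2
= 18*2
= 36

36


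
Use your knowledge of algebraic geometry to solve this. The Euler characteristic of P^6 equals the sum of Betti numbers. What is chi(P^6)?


The complex projective space P^6 has one cell in each even real dimension 0, 2, ..., 12.
The cohomology groups are H^{2k}(P^6) = Z for k = 0,...,6, and 0 otherwise.
Euler characteristic = sum of Betti numbers = 1 per even-dimensional cohomology group.
chi(P^6) = 6 + 1 = 7

7


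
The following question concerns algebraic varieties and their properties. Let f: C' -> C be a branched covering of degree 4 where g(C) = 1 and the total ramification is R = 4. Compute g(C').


Riemann-Hurwitz formula: 2g' - 2 = d(2g - 2) + R
Given: d = 4, g = 1, R = 4
2g' - 2 = 4*(2*1 - 2) + 4
2g' - 2 = 4*0 + 4
2g' - 2 = 0 + 4 = 4
2g' = 6
g' = 3

3


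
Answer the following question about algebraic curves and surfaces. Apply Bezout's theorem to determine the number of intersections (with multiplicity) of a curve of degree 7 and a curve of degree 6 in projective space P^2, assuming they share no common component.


Bezout's theorem states the intersection count equals the product of degrees.
Intersection count = 7 * 6 = 42

42


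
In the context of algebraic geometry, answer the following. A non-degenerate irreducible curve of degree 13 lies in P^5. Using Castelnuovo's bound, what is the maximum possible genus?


Castelnuovo's bound: write d - 1 = m(r-1) + epsilon with 0 <= epsilon < r-1.
d - 1 = 13 - 1 = 12
r - 1 = 5 - 1 = 4
12 = 3*4 + 0, so m = 3, epsilon = 0
pi(d, r) = m(m-1)(r-1)/2 + m*epsilon
= 3*2*4/2 + 3*0
= 24/2 + 0
= 12 + 0 = 12

12


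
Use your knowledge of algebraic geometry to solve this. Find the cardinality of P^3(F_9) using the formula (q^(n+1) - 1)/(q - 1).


P^3(F_9) has (q^(n+1) - 1)/(q - 1) points.
= 9^3 + 9^2 + 9^1 + 9^0
= 729 + 81 + 9 + 1
= 820

820


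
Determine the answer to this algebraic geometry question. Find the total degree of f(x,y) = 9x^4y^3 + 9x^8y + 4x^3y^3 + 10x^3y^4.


Examine each term for its total degree (sum of exponents).
  Term '9x^4y^3' has total degree 4+3 = 7.
  Term '9x^8y' has total degree 8+1 = 9.
  Term '4x^3y^3' has total degree 3+3 = 6.
  Term '10x^3y^4' has total degree 3+4 = 7.
The maximum total degree among all terms is 9.

9


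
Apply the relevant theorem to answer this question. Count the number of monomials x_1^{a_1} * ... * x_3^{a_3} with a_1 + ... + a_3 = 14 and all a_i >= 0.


The number of degree-14 monomials in 3 variables is C(d+n-1, n-1).
= C(14+3-1, 3-1) = C(16, 2)
= 120

120


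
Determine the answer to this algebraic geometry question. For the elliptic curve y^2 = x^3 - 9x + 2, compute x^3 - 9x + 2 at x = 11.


Compute x^3 - 9x + 2 at x = 11:
x^3 = 11^3 = 1331
(-9)*x = (-9)*11 = -99
Sum: 1331 - 99 + 2 = 1234

1234


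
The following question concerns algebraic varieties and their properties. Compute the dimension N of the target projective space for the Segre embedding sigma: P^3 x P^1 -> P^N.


The Segre embedding maps P^m x P^n into P^N via
all products of coordinates from each factor.
N = (m+1)(n+1) - 1
N = (3+1)(1+1) - 1
N = 4*2 - 1
N = 8 - 1 = 7

7
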